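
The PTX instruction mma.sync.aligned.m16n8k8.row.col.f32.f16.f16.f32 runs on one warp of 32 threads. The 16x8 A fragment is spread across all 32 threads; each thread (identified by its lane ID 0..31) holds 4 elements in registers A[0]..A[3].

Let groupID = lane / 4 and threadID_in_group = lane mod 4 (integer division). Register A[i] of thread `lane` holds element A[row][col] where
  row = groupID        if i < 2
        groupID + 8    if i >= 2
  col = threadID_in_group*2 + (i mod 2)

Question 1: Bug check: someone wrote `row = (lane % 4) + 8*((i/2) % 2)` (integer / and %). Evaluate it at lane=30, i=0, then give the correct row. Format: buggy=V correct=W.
buggy=2 correct=7

`(lane % 4) + 8*((i/2) % 2)`[30,0]=>2
30: grp=7,tig=2
[0] (7+0,2*2+0) = (7,4)
row: 2 vs 7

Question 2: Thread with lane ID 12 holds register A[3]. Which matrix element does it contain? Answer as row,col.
lane 12=>12/4=3, 12 mod 4=0
i=3  r:3+8=>11  c:2·0+1=>1

11,1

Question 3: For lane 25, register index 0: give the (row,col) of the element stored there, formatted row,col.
6,2

lane 25: grp=6 (25/4), tig=1 (25%4)
i=0: r=6+0=6, c=1*2+0=2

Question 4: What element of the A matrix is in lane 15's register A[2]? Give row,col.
11,6

lane 15->15/4=3, 15 mod 4=3
i=2  r:3+8->11  c:2·3+0->6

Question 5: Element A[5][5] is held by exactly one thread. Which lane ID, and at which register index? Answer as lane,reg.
r=5→G=5,rhi=0  c=5→T=2,p=1
L=5*4+2=22  i=0*2+1=1

22,1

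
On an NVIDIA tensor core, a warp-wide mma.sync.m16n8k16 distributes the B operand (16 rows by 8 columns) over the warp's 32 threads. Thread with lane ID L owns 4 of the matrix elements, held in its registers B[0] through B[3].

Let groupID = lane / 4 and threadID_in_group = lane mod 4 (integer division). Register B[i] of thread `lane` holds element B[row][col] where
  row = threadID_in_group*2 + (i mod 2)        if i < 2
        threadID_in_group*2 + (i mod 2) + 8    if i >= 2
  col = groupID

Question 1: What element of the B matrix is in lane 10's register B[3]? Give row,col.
lane 10: gr=2 (10/4), th=2 (10%4)
i=3: r=2*2+1+8=13, c=gr=2

13,2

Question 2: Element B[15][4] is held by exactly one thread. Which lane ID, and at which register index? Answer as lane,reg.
19,3

c=4->g=4  r=15->rb=1,t=3,b0=1
L=4*4+3=19  i=1*2+1=3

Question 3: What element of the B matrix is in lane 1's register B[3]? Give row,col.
11,0

lane 1: g=0 (1/4), t=1 (1%4)
i=3: r=1*2+1+8=11, c=g=0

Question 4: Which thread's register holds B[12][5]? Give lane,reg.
c: 5->gid=5  r: 12->r8=1,tid=2,i&1=0
L=5*4+2=22  i=1*2+0=2

22,2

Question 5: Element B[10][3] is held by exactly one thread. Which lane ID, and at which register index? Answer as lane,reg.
13,2

c=3⇒gr=3  r=10⇒Rb=1,th=1,odd=0
L=3*4+1=13  i=1*2+0=2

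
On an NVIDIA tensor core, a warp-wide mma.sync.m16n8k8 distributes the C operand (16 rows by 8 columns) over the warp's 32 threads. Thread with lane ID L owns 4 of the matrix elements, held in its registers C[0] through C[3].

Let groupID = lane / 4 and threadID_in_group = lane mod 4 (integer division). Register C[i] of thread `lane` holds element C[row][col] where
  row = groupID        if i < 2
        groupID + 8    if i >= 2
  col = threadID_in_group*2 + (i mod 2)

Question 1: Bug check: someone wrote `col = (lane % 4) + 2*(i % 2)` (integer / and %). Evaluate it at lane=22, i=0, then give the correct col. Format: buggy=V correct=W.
buggy=2 correct=4

`(lane % 4) + 2*(i % 2)`[22,0]=>2
L=22=>grp=22>>2=5, tig=22&3=2
[0]=>row 5+0=5  col 2·2+0=4
col: 2 vs 4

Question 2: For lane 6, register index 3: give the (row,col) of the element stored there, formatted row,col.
6: gid=1,tid=2
[3] (1+8,2*2+1) = (9,5)

9,5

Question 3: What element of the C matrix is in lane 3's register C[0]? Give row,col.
0,6

L=3⇒gr=3>>2=0, th=3&3=3
[0]⇒row 0+0=0  col 3·2+0=6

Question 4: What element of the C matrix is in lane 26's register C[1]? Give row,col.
6,5

26: gr=6,th=2
[1] (6+0,2*2+1) = (6,5)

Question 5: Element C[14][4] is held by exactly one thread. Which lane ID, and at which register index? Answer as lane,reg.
r=14→G=6,rhi=1  c=4→T=2,p=0
L=6*4+2=26  i=1*2+0=2

26,2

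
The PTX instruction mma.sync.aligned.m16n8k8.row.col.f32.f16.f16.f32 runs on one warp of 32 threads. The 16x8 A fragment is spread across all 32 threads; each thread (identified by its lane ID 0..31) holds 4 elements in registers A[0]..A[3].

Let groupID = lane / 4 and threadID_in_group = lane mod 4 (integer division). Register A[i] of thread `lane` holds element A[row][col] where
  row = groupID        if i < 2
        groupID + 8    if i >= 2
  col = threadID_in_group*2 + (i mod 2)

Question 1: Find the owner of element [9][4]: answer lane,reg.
6,2

r=9→G=1,rhi=1  c=4→T=2,p=0
L=1*4+2=6  i=1*2+0=2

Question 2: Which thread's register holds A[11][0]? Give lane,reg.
r=11→G=3,rhi=1  c=0→T=0,p=0
L=3*4+0=12  i=1*2+0=2

12,2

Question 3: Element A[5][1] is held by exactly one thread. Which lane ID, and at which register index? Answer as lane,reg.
r=5→G=5,rhi=0  c=1→T=0,p=1
L=5*4+0=20  i=0*2+1=1

20,1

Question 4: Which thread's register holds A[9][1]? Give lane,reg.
4,3

r=9->g=1,rb=1  c=1->t=0,b0=1
L=1*4+0=4  i=1*2+1=3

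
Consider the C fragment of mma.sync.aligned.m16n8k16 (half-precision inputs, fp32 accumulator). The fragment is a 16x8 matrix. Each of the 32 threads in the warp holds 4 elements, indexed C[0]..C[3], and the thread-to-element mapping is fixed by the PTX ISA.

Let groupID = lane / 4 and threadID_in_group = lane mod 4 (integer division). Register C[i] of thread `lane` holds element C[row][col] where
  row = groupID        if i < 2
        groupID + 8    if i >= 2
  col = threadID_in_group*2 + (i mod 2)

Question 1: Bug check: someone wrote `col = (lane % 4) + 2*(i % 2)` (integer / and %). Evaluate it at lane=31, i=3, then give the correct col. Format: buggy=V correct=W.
`(lane % 4) + 2*(i % 2)`[31,3]⇒5
lane 31: gr=7 (31/4), th=3 (31%4)
i=3: r=7+8=15, c=3*2+1=7
col: 5 vs 7

buggy=5 correct=7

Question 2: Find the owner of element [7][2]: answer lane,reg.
29,0

r=7->g=7,rb=0  c=2->t=1,b0=0
L=7*4+1=29  i=0*2+0=0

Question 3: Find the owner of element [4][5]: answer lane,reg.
r=4->g=4,rb=0  c=5->t=2,b0=1
L=4*4+2=18  i=0*2+1=1

18,1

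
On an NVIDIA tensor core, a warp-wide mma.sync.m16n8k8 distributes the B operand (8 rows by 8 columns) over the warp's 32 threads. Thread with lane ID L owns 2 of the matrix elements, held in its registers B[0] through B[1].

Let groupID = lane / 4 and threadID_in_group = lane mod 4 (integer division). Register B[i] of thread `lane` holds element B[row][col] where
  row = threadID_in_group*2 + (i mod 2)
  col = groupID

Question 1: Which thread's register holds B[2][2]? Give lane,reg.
c: 2->gid=2  r: 2->tid=1,i&1=0
L=2*4+1=9  i=0=0

9,0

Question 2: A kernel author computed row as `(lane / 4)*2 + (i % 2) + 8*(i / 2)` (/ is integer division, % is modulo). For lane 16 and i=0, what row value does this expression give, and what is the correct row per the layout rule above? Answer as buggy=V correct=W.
buggy=8 correct=0

`(lane / 4)*2 + (i % 2) + 8*(i / 2)`[16,0]→8
L=16→G=16>>2=4, T=16&3=0
[0]→row 0·2+0=0  col G=4
row: 8 vs 0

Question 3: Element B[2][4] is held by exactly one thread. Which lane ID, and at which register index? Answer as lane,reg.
c=4⇒gr=4  r=2⇒th=1,odd=0
L=4*4+1=17  i=0=0

17,0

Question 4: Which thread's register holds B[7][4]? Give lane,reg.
19,1

c=4⇒gr=4  r=7⇒th=3,odd=1
L=4*4+3=19  i=1=1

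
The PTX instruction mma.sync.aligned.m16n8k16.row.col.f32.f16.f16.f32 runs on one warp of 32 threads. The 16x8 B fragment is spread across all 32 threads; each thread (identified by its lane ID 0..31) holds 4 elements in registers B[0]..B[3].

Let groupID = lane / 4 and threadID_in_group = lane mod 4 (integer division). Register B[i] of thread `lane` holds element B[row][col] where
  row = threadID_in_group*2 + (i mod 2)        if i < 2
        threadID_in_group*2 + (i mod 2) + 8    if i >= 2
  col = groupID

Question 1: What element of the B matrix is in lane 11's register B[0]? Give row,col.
11: gr=2,th=3
[0] (3*2+0+0,2) = (6,2)

6,2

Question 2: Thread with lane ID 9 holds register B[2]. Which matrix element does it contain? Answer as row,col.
10,2

lane 9: gid=2 (9/4), tid=1 (9%4)
i=2: r=1*2+0+8=10, c=gid=2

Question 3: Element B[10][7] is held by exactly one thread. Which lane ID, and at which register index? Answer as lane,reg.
c: 7->gid=7  r: 10->r8=1,tid=1,i&1=0
L=7*4+1=29  i=1*2+0=2

29,2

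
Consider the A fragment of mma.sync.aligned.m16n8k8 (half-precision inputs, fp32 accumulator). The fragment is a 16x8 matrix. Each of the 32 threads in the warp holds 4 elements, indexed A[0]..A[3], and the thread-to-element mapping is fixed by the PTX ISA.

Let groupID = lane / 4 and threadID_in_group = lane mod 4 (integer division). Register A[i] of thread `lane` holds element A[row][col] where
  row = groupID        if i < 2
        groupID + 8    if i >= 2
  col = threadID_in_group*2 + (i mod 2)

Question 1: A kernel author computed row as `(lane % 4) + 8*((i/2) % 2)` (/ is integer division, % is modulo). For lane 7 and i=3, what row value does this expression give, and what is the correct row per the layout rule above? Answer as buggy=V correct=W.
`(lane % 4) + 8*((i/2) % 2)`[7,3]=>11
lane 7: grp=1 (7/4), tig=3 (7%4)
i=3: r=1+8=9, c=3*2+1=7
row: 11 vs 9

buggy=11 correct=9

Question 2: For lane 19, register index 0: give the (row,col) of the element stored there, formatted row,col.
4,6

lane 19: gr=4 (19/4), th=3 (19%4)
i=0: r=4+0=4, c=3*2+0=6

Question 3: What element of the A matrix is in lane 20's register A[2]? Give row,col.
13,0

20: grp=5,tig=0
[2] (5+8,0*2+0) = (13,0)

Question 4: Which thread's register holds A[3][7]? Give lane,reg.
r=3⇒gr=3,Rb=0  c=7⇒th=3,odd=1
L=3*4+3=15  i=0*2+1=1

15,1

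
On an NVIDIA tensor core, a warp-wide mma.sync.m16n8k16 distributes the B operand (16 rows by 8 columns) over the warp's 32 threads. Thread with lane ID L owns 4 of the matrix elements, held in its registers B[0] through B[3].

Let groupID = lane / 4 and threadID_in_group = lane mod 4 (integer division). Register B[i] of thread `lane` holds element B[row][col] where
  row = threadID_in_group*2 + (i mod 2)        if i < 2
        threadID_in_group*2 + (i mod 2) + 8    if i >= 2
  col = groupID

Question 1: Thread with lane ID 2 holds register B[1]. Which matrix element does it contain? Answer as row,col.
lane 2->2/4=0, 2 mod 4=2
i=1  r:2·2+1+0->5  c:0

5,0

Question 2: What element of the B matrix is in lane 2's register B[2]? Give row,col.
L=2→G=2>>2=0, T=2&3=2
[2]→row 2·2+0+8=12  col G=0

12,0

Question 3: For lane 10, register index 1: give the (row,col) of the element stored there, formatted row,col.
5,2

lane 10→10/4=2, 10 mod 4=2
i=1  r:2·2+1+0→5  c:2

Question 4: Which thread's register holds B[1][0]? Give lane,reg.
c:0=>grp=0  r:1=>rB=0,tig=0,lo=1
L=0*4+0=0  i=0*2+1=1

0,1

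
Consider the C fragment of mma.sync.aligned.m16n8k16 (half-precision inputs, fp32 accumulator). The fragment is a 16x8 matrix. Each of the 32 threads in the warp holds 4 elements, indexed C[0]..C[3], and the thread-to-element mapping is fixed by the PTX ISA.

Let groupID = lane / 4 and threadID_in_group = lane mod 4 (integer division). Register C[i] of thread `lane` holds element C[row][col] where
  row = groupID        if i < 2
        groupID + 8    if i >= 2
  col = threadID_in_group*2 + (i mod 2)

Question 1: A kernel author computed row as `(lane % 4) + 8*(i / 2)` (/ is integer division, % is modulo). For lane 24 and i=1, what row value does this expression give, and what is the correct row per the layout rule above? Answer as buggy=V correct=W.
buggy=0 correct=6

`(lane % 4) + 8*(i / 2)`[24,1]→0
lane 24: G=6 (24/4), T=0 (24%4)
i=1: r=6+0=6, c=0*2+1=1
row: 0 vs 6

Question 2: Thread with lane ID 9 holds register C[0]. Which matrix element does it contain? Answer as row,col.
9: G=2,T=1
[0] (2+0,1*2+0) = (2,2)

2,2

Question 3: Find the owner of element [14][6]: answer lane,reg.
27,2

r=14→G=6,rhi=1  c=6→T=3,p=0
L=6*4+3=27  i=1*2+0=2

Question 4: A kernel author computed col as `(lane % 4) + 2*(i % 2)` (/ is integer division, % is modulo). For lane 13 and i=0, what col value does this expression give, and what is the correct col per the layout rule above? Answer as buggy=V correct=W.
buggy=1 correct=2

`(lane % 4) + 2*(i % 2)`[13,0]->1
L=13->g=13>>2=3, t=13&3=1
[0]->row 3+0=3  col 1·2+0=2
col: 1 vs 2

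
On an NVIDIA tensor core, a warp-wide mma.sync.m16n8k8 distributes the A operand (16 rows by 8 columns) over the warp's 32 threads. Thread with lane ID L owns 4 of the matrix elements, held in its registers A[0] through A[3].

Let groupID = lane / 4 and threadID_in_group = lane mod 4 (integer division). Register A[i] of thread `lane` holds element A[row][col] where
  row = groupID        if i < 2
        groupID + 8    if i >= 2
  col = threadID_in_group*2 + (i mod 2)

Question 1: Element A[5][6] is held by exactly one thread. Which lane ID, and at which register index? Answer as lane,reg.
r=5->g=5,rb=0  c=6->t=3,b0=0
L=5*4+3=23  i=0*2+0=0

23,0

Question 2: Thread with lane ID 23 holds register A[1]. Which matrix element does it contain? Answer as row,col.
5,7

lane 23: g=5 (23/4), t=3 (23%4)
i=1: r=5+0=5, c=3*2+1=7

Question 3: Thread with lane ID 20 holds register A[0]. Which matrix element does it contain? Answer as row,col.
L=20=>grp=20>>2=5, tig=20&3=0
[0]=>row 5+0=5  col 0·2+0=0

5,0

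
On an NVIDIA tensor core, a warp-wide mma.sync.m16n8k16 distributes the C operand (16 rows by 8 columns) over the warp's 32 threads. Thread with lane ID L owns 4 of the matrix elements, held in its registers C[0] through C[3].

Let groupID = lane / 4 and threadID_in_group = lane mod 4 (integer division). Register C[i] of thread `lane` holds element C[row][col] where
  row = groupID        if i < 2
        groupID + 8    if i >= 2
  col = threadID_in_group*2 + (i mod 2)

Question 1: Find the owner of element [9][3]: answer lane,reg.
r=9→G=1,rhi=1  c=3→T=1,p=1
L=1*4+1=5  i=1*2+1=3

5,3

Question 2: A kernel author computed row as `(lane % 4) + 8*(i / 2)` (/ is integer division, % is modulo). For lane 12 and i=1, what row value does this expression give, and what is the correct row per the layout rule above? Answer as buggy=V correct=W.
buggy=0 correct=3

`(lane % 4) + 8*(i / 2)`[12,1]->0
lane 12->12/4=3, 12 mod 4=0
i=1  r:3+0->3  c:2·0+1->1
row: 0 vs 3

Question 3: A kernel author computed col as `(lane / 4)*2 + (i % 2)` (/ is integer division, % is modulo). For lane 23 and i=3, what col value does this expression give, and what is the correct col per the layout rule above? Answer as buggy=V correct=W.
`(lane / 4)*2 + (i % 2)`[23,3]=>11
lane 23: grp=5 (23/4), tig=3 (23%4)
i=3: r=5+8=13, c=3*2+1=7
col: 11 vs 7

buggy=11 correct=7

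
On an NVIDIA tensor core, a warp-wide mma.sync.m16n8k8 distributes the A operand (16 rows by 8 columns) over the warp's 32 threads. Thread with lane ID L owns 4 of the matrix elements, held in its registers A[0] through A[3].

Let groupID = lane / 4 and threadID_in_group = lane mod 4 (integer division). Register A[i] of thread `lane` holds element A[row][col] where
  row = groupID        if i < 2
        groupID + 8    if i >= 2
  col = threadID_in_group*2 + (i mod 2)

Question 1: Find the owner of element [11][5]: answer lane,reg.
14,3

r=11->g=3,rb=1  c=5->t=2,b0=1
L=3*4+2=14  i=1*2+1=3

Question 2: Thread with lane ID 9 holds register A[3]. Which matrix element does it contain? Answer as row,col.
10,3

lane 9->9/4=2, 9 mod 4=1
i=3  r:2+8->10  c:2·1+1->3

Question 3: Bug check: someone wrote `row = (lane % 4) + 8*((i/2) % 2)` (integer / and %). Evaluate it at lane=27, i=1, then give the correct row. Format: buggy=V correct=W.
`(lane % 4) + 8*((i/2) % 2)`[27,1]→3
27: G=6,T=3
[1] (6+0,3*2+1) = (6,7)
row: 3 vs 6

buggy=3 correct=6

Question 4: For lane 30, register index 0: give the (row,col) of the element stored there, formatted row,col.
7,4

lane 30: gid=7 (30/4), tid=2 (30%4)
i=0: r=7+0=7, c=2*2+0=4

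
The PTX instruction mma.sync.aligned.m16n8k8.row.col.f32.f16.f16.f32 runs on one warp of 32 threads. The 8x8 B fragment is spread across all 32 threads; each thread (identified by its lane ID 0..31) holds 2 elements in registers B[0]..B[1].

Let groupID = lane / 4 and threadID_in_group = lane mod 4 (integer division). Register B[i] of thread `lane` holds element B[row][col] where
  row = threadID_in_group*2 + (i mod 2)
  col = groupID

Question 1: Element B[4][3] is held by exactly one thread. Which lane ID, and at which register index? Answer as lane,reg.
14,0

c: 3->gid=3  r: 4->tid=2,i&1=0
L=3*4+2=14  i=0=0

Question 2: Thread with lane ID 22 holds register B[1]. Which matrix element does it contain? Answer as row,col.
lane 22->22/4=5, 22 mod 4=2
i=1  r:2·2+1->5  c:5

5,5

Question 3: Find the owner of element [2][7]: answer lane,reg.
29,0

c:7=>grp=7  r:2=>tig=1,lo=0
L=7*4+1=29  i=0=0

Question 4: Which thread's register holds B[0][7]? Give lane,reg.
28,0

c=7⇒gr=7  r=0⇒th=0,odd=0
L=7*4+0=28  i=0=0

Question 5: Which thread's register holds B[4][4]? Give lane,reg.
c: 4->gid=4  r: 4->tid=2,i&1=0
L=4*4+2=18  i=0=0

18,0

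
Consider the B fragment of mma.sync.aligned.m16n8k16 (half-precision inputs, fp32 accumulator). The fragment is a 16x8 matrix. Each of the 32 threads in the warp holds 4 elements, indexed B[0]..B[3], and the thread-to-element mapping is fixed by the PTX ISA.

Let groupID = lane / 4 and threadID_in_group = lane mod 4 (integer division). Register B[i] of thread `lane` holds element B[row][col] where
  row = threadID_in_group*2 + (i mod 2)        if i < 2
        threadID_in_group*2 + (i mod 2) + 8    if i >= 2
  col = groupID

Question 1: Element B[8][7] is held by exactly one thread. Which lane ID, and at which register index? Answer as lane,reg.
28,2

c=7→G=7  r=8→rhi=1,T=0,p=0
L=7*4+0=28  i=1*2+0=2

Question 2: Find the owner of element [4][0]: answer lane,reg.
c: 0->gid=0  r: 4->r8=0,tid=2,i&1=0
L=0*4+2=2  i=0*2+0=0

2,0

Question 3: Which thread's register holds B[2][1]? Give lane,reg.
5,0

c=1->g=1  r=2->rb=0,t=1,b0=0
L=1*4+1=5  i=0*2+0=0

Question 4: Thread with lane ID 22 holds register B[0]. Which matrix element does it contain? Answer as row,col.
4,5

L=22=>grp=22>>2=5, tig=22&3=2
[0]=>row 2·2+0+0=4  col grp=5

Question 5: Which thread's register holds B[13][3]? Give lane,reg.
14,3

c:3=>grp=3  r:13=>rB=1,tig=2,lo=1
L=3*4+2=14  i=1*2+1=3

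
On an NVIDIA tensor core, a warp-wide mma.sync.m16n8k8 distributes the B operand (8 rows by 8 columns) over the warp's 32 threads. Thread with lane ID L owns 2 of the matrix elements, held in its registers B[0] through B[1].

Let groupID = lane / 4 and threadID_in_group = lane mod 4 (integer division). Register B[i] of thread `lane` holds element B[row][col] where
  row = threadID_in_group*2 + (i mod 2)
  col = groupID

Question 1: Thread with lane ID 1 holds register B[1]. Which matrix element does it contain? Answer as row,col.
3,0

L=1->gid=1>>2=0, tid=1&3=1
[1]->row 1·2+1=3  col gid=0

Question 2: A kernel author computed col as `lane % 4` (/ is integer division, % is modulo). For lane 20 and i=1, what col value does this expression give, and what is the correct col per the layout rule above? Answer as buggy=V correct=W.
`lane % 4`[20,1]->0
20: gid=5,tid=0
[1] (0*2+1,5) = (1,5)
col: 0 vs 5

buggy=0 correct=5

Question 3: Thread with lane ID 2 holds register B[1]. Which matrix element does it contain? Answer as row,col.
lane 2→2/4=0, 2 mod 4=2
i=1  r:2·2+1→5  c:0

5,0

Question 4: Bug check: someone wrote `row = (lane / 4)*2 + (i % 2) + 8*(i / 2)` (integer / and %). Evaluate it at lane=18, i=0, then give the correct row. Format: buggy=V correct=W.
buggy=8 correct=4

`(lane / 4)*2 + (i % 2) + 8*(i / 2)`[18,0]->8
L=18->gid=18>>2=4, tid=18&3=2
[0]->row 2·2+0=4  col gid=4
row: 8 vs 4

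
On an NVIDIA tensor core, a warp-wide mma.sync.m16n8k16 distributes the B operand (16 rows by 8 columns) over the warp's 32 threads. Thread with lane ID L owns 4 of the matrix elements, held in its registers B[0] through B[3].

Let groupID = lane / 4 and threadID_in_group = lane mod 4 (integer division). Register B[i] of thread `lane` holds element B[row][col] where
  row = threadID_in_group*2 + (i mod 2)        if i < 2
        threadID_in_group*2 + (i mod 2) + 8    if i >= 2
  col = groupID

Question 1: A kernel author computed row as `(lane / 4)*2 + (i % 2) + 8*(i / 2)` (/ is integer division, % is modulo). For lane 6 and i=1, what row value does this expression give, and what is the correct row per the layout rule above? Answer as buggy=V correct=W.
buggy=3 correct=5

`(lane / 4)*2 + (i % 2) + 8*(i / 2)`[6,1]->3
6: g=1,t=2
[1] (2*2+1+0,1) = (5,1)
row: 3 vs 5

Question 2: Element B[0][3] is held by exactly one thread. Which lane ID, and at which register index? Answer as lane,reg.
12,0

c=3->g=3  r=0->rb=0,t=0,b0=0
L=3*4+0=12  i=0*2+0=0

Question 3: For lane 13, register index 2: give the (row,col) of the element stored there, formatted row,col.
10,3

13: G=3,T=1
[2] (1*2+0+8,3) = (10,3)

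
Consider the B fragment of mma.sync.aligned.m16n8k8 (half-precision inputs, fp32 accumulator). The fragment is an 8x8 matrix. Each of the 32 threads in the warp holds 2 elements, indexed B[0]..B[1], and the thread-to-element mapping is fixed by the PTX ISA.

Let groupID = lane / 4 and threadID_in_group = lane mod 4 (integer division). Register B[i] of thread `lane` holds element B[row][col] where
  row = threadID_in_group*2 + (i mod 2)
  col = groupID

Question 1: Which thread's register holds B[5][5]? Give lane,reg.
22,1

c: 5->gid=5  r: 5->tid=2,i&1=1
L=5*4+2=22  i=1=1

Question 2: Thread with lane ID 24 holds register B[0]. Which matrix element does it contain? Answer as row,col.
24: grp=6,tig=0
[0] (0*2+0,6) = (0,6)

0,6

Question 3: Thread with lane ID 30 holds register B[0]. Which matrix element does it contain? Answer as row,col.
L=30→G=30>>2=7, T=30&3=2
[0]→row 2·2+0=4  col G=7

4,7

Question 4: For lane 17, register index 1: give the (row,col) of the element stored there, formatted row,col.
3,4

lane 17: gr=4 (17/4), th=1 (17%4)
i=1: r=1*2+1=3, c=gr=4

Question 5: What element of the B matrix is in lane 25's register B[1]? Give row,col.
3,6

L=25->gid=25>>2=6, tid=25&3=1
[1]->row 1·2+1=3  col gid=6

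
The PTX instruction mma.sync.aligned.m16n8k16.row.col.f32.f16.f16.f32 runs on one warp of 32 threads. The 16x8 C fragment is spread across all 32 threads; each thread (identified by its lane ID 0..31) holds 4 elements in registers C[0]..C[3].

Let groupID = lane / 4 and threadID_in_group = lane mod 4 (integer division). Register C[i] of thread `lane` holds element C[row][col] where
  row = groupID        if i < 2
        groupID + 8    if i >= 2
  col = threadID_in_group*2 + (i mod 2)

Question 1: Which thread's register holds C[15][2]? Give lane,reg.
29,2

r=15->g=7,rb=1  c=2->t=1,b0=0
L=7*4+1=29  i=1*2+0=2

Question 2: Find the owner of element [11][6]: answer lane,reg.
r=11->g=3,rb=1  c=6->t=3,b0=0
L=3*4+3=15  i=1*2+0=2

15,2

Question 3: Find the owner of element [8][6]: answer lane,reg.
r:8=>grp=0,rB=1  c:6=>tig=3,lo=0
L=0*4+3=3  i=1*2+0=2

3,2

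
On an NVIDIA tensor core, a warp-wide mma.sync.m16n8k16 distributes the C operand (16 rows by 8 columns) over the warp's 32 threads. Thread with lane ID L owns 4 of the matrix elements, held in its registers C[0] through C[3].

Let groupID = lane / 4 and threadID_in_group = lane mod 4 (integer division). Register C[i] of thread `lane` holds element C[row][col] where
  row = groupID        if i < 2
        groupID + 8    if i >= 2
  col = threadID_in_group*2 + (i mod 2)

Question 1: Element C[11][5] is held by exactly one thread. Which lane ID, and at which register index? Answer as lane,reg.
r=11->g=3,rb=1  c=5->t=2,b0=1
L=3*4+2=14  i=1*2+1=3

14,3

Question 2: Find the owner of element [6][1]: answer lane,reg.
24,1

r=6→G=6,rhi=0  c=1→T=0,p=1
L=6*4+0=24  i=0*2+1=1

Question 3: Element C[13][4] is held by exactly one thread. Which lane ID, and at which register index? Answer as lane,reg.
r=13->g=5,rb=1  c=4->t=2,b0=0
L=5*4+2=22  i=1*2+0=2

22,2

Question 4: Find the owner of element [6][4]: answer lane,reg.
26,0

r=6→G=6,rhi=0  c=4→T=2,p=0
L=6*4+2=26  i=0*2+0=0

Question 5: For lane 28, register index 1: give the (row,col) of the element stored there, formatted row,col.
7,1

28: G=7,T=0
[1] (7+0,0*2+1) = (7,1)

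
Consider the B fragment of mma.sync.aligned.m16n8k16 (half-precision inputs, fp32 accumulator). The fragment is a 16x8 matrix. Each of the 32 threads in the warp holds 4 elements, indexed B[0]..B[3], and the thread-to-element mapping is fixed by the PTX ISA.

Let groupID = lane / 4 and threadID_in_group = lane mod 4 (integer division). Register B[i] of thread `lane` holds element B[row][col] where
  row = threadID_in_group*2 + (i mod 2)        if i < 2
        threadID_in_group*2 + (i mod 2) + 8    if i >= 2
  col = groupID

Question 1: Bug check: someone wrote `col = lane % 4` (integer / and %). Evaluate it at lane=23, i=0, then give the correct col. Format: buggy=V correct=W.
`lane % 4`[23,0]⇒3
lane 23: gr=5 (23/4), th=3 (23%4)
i=0: r=3*2+0+0=6, c=gr=5
col: 3 vs 5

buggy=3 correct=5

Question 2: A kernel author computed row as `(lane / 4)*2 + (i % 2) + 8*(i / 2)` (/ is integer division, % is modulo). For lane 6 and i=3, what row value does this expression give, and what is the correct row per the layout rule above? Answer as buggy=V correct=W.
`(lane / 4)*2 + (i % 2) + 8*(i / 2)`[6,3]=>11
lane 6=>6/4=1, 6 mod 4=2
i=3  r:2·2+1+8=>13  c:1
row: 11 vs 13

buggy=11 correct=13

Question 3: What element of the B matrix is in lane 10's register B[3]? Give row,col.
13,2

lane 10->10/4=2, 10 mod 4=2
i=3  r:2·2+1+8->13  c:2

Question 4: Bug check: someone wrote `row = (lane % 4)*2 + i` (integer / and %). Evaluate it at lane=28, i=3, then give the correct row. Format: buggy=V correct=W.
buggy=3 correct=9

`(lane % 4)*2 + i`[28,3]⇒3
lane 28: gr=7 (28/4), th=0 (28%4)
i=3: r=0*2+1+8=9, c=gr=7
row: 3 vs 9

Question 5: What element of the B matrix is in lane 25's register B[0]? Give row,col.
2,6

lane 25: gid=6 (25/4), tid=1 (25%4)
i=0: r=1*2+0+0=2, c=gid=6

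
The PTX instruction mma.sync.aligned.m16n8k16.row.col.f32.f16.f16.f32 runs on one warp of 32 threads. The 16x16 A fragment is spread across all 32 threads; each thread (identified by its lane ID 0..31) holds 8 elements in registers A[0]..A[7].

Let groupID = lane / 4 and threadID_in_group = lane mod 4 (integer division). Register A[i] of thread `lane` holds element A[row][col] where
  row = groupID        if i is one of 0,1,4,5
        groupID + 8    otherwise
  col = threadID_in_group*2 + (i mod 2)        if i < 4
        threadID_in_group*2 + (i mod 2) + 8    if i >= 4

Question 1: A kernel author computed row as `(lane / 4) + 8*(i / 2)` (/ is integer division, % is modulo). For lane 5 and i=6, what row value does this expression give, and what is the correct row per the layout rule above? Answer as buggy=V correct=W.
buggy=25 correct=9

`(lane / 4) + 8*(i / 2)`[5,6]⇒25
lane 5: gr=1 (5/4), th=1 (5%4)
i=6: r=1+8=9, c=1*2+0+8=10
row: 25 vs 9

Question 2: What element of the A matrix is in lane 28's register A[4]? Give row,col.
7,8

lane 28: gid=7 (28/4), tid=0 (28%4)
i=4: r=7+0=7, c=0*2+0+8=8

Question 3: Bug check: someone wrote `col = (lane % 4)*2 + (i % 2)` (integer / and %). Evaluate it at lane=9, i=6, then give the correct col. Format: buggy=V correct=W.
buggy=2 correct=10

`(lane % 4)*2 + (i % 2)`[9,6]→2
lane 9: G=2 (9/4), T=1 (9%4)
i=6: r=2+8=10, c=1*2+0+8=10
col: 2 vs 10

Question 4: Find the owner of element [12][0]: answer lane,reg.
r=12→G=4,rhi=1  c=0→chi=0,T=0,p=0
L=4*4+0=16  i=0*4+1*2+0=2

16,2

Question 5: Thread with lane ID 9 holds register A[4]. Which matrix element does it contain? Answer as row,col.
2,10

lane 9: G=2 (9/4), T=1 (9%4)
i=4: r=2+0=2, c=1*2+0+8=10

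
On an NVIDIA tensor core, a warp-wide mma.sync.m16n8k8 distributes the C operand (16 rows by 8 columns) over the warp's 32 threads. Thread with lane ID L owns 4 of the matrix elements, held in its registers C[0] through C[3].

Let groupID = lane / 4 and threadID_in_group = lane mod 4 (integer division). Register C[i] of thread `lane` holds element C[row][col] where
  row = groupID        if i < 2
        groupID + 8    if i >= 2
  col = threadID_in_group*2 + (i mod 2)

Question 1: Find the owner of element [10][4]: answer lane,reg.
r=10->g=2,rb=1  c=4->t=2,b0=0
L=2*4+2=10  i=1*2+0=2

10,2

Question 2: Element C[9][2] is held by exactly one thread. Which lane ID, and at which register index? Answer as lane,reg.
5,2

r=9→G=1,rhi=1  c=2→T=1,p=0
L=1*4+1=5  i=1*2+0=2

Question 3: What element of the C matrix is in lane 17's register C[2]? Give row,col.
L=17->g=17>>2=4, t=17&3=1
[2]->row 4+8=12  col 1·2+0=2

12,2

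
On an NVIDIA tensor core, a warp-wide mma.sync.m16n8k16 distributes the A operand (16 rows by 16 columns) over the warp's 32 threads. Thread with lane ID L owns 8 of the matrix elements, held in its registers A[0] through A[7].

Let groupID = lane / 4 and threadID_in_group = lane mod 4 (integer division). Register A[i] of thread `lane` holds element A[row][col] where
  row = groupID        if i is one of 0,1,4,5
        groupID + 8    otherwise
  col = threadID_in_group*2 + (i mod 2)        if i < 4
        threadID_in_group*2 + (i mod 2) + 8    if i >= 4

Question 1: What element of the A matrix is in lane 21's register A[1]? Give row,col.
lane 21: G=5 (21/4), T=1 (21%4)
i=1: r=5+0=5, c=1*2+1+0=3

5,3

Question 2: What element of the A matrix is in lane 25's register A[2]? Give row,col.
L=25→G=25>>2=6, T=25&3=1
[2]→row 6+8=14  col 1·2+0+0=2

14,2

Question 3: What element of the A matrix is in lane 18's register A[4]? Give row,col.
4,12

lane 18: G=4 (18/4), T=2 (18%4)
i=4: r=4+0=4, c=2*2+0+8=12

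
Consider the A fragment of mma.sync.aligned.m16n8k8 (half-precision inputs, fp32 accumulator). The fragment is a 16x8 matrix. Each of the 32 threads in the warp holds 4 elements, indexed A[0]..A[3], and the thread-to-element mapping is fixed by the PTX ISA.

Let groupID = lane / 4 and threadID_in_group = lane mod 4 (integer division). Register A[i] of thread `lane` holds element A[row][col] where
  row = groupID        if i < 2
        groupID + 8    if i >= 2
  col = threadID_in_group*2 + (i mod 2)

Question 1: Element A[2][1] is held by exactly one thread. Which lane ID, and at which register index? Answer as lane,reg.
r=2->g=2,rb=0  c=1->t=0,b0=1
L=2*4+0=8  i=0*2+1=1

8,1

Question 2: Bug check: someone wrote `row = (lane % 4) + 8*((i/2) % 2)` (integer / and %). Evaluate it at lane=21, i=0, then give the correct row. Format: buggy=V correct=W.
`(lane % 4) + 8*((i/2) % 2)`[21,0]→1
L=21→G=21>>2=5, T=21&3=1
[0]→row 5+0=5  col 1·2+0=2
row: 1 vs 5

buggy=1 correct=5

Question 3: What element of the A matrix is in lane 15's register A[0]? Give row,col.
3,6

lane 15: g=3 (15/4), t=3 (15%4)
i=0: r=3+0=3, c=3*2+0=6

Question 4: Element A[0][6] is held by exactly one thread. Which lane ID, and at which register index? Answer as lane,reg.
r=0⇒gr=0,Rb=0  c=6⇒th=3,odd=0
L=0*4+3=3  i=0*2+0=0

3,0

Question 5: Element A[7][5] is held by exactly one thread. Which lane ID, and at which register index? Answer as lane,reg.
30,1

r:7=>grp=7,rB=0  c:5=>tig=2,lo=1
L=7*4+2=30  i=0*2+1=1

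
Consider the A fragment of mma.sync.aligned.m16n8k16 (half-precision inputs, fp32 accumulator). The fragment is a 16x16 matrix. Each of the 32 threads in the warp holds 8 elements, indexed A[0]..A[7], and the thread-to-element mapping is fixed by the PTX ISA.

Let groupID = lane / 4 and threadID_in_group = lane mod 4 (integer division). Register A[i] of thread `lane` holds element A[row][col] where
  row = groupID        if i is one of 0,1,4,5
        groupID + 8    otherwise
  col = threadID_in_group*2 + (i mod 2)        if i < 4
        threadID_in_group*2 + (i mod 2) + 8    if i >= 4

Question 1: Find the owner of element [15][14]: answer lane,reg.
r=15->g=7,rb=1  c=14->cb=1,t=3,b0=0
L=7*4+3=31  i=1*4+1*2+0=6

31,6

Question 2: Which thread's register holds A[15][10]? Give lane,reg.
29,6

r: 15->gid=7,r8=1  c: 10->c8=1,tid=1,i&1=0
L=7*4+1=29  i=1*4+1*2+0=6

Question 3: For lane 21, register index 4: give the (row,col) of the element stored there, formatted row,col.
5,10

lane 21=>21/4=5, 21 mod 4=1
i=4  r:5+0=>5  c:2·1+0+8=>10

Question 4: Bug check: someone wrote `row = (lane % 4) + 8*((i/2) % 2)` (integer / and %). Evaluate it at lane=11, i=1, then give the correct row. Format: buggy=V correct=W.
`(lane % 4) + 8*((i/2) % 2)`[11,1]→3
lane 11: G=2 (11/4), T=3 (11%4)
i=1: r=2+0=2, c=3*2+1+0=7
row: 3 vs 2

buggy=3 correct=2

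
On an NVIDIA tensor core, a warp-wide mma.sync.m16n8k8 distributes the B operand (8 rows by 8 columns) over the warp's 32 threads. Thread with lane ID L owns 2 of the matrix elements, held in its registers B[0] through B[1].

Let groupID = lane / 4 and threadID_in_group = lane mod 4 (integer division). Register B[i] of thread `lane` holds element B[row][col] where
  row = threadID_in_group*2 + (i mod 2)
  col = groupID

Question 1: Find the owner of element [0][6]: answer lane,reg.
c:6=>grp=6  r:0=>tig=0,lo=0
L=6*4+0=24  i=0=0

24,0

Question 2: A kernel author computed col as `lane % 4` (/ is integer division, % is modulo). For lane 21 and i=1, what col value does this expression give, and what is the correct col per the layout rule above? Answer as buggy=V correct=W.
`lane % 4`[21,1]->1
lane 21: g=5 (21/4), t=1 (21%4)
i=1: r=1*2+1=3, c=g=5
col: 1 vs 5

buggy=1 correct=5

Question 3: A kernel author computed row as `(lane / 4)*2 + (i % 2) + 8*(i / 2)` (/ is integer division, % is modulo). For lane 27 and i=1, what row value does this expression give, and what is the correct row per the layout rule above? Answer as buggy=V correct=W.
buggy=13 correct=7

`(lane / 4)*2 + (i % 2) + 8*(i / 2)`[27,1]=>13
27: grp=6,tig=3
[1] (3*2+1,6) = (7,6)
row: 13 vs 7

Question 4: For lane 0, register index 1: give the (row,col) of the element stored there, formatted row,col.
1,0

lane 0->0/4=0, 0 mod 4=0
i=1  r:2·0+1->1  c:0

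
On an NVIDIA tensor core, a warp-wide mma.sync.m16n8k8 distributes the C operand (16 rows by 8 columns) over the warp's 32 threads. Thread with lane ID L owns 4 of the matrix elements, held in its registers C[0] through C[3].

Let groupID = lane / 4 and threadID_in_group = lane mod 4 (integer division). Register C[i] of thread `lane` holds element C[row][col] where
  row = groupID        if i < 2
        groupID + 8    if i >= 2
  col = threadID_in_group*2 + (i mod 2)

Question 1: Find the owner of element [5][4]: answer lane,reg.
22,0

r:5=>grp=5,rB=0  c:4=>tig=2,lo=0
L=5*4+2=22  i=0*2+0=0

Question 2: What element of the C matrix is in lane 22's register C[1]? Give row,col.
5,5

lane 22: G=5 (22/4), T=2 (22%4)
i=1: r=5+0=5, c=2*2+1=5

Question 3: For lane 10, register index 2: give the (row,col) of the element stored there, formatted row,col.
10,4

10: grp=2,tig=2
[2] (2+8,2*2+0) = (10,4)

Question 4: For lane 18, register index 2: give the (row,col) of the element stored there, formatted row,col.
12,4

L=18->gid=18>>2=4, tid=18&3=2
[2]->row 4+8=12  col 2·2+0=4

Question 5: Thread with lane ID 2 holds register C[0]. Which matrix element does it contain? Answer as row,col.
0,4

2: gr=0,th=2
[0] (0+0,2*2+0) = (0,4)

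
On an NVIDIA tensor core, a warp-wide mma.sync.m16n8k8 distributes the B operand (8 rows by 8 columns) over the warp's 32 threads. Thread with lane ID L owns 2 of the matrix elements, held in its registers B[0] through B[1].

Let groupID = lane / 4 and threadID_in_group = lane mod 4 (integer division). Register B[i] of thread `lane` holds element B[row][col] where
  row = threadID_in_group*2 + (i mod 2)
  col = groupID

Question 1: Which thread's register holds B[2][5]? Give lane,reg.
21,0

c:5=>grp=5  r:2=>tig=1,lo=0
L=5*4+1=21  i=0=0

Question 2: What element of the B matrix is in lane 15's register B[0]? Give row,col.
15: gr=3,th=3
[0] (3*2+0,3) = (6,3)

6,3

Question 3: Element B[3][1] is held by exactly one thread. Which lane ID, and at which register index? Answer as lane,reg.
5,1

c=1->g=1  r=3->t=1,b0=1
L=1*4+1=5  i=1=1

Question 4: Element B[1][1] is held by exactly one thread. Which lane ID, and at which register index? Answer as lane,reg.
c=1→G=1  r=1→T=0,p=1
L=1*4+0=4  i=1=1

4,1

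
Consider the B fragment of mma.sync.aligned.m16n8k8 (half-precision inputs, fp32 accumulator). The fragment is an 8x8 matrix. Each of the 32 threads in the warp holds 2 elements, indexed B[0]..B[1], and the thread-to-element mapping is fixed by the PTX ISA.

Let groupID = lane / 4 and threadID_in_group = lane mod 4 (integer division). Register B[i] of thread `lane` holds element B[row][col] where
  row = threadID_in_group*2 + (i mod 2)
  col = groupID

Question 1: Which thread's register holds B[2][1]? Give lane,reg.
5,0

c=1->g=1  r=2->t=1,b0=0
L=1*4+1=5  i=0=0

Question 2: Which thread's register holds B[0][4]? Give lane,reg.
c=4→G=4  r=0→T=0,p=0
L=4*4+0=16  i=0=0

16,0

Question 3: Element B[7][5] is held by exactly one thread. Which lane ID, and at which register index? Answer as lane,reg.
c:5=>grp=5  r:7=>tig=3,lo=1
L=5*4+3=23  i=1=1

23,1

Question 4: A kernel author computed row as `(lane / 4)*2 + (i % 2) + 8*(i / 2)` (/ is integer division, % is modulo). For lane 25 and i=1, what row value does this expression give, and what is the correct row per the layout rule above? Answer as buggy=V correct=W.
`(lane / 4)*2 + (i % 2) + 8*(i / 2)`[25,1]->13
lane 25->25/4=6, 25 mod 4=1
i=1  r:2·1+1->3  c:6
row: 13 vs 3

buggy=13 correct=3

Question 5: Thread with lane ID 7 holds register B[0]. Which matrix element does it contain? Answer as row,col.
7: gid=1,tid=3
[0] (3*2+0,1) = (6,1)

6,1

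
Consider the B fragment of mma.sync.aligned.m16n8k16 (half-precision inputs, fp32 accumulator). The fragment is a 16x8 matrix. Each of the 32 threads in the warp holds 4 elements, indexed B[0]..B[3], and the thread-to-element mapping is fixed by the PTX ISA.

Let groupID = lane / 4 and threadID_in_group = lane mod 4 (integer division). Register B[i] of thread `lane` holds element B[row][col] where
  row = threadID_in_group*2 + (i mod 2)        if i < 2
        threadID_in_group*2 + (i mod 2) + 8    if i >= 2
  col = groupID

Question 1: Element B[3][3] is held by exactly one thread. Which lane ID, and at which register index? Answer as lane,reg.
c=3->g=3  r=3->rb=0,t=1,b0=1
L=3*4+1=13  i=0*2+1=1

13,1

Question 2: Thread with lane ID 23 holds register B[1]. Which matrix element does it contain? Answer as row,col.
7,5

23: grp=5,tig=3
[1] (3*2+1+0,5) = (7,5)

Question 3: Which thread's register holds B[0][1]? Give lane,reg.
c=1→G=1  r=0→rhi=0,T=0,p=0
L=1*4+0=4  i=0*2+0=0

4,0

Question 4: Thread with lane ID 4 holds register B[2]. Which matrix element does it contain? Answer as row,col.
lane 4→4/4=1, 4 mod 4=0
i=2  r:2·0+0+8→8  c:1

8,1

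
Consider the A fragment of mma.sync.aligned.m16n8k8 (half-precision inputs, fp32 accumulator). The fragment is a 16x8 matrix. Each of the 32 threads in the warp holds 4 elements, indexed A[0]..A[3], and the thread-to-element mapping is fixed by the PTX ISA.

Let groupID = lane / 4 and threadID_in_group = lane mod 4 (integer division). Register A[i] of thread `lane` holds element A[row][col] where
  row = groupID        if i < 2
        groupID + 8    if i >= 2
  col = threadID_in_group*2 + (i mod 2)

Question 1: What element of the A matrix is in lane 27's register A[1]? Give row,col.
6,7

lane 27: G=6 (27/4), T=3 (27%4)
i=1: r=6+0=6, c=3*2+1=7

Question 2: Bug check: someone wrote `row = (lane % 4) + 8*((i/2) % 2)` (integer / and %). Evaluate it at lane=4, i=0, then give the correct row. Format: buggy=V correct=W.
`(lane % 4) + 8*((i/2) % 2)`[4,0]->0
lane 4: gid=1 (4/4), tid=0 (4%4)
i=0: r=1+0=1, c=0*2+0=0
row: 0 vs 1

buggy=0 correct=1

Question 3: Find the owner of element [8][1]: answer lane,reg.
0,3

r=8→G=0,rhi=1  c=1→T=0,p=1
L=0*4+0=0  i=1*2+1=3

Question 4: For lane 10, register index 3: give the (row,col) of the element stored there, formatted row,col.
lane 10→10/4=2, 10 mod 4=2
i=3  r:2+8→10  c:2·2+1→5

10,5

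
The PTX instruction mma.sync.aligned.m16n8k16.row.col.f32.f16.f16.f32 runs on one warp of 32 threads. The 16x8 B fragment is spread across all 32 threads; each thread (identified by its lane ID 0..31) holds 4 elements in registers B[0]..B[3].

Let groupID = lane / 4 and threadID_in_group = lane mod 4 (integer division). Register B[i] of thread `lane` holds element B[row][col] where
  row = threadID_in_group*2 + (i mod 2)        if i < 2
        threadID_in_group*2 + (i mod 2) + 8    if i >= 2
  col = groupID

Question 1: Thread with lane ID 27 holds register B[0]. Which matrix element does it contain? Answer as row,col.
lane 27->27/4=6, 27 mod 4=3
i=0  r:2·3+0+0->6  c:6

6,6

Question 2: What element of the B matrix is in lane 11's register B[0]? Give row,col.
lane 11->11/4=2, 11 mod 4=3
i=0  r:2·3+0+0->6  c:2

6,2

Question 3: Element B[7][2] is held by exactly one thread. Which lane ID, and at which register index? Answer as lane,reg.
11,1

c=2→G=2  r=7→rhi=0,T=3,p=1
L=2*4+3=11  i=0*2+1=1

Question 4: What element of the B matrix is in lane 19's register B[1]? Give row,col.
7,4

19: g=4,t=3
[1] (3*2+1+0,4) = (7,4)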